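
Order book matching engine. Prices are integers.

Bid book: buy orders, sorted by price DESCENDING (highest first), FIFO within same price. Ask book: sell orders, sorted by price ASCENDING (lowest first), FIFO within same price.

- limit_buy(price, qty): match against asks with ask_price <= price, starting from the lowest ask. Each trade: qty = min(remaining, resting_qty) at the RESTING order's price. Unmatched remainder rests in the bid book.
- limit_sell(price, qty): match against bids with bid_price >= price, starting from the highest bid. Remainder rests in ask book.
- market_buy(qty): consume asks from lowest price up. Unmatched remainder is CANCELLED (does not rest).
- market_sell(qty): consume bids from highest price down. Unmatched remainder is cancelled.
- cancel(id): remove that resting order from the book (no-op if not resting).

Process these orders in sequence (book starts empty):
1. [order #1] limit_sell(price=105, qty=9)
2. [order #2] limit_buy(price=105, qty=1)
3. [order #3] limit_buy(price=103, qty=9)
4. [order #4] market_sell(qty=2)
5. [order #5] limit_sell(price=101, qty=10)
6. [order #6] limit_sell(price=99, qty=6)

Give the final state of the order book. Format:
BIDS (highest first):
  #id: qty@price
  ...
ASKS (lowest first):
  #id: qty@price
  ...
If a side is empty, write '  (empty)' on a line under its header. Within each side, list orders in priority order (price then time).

After op 1 [order #1] limit_sell(price=105, qty=9): fills=none; bids=[-] asks=[#1:9@105]
After op 2 [order #2] limit_buy(price=105, qty=1): fills=#2x#1:1@105; bids=[-] asks=[#1:8@105]
After op 3 [order #3] limit_buy(price=103, qty=9): fills=none; bids=[#3:9@103] asks=[#1:8@105]
After op 4 [order #4] market_sell(qty=2): fills=#3x#4:2@103; bids=[#3:7@103] asks=[#1:8@105]
After op 5 [order #5] limit_sell(price=101, qty=10): fills=#3x#5:7@103; bids=[-] asks=[#5:3@101 #1:8@105]
After op 6 [order #6] limit_sell(price=99, qty=6): fills=none; bids=[-] asks=[#6:6@99 #5:3@101 #1:8@105]

Answer: BIDS (highest first):
  (empty)
ASKS (lowest first):
  #6: 6@99
  #5: 3@101
  #1: 8@105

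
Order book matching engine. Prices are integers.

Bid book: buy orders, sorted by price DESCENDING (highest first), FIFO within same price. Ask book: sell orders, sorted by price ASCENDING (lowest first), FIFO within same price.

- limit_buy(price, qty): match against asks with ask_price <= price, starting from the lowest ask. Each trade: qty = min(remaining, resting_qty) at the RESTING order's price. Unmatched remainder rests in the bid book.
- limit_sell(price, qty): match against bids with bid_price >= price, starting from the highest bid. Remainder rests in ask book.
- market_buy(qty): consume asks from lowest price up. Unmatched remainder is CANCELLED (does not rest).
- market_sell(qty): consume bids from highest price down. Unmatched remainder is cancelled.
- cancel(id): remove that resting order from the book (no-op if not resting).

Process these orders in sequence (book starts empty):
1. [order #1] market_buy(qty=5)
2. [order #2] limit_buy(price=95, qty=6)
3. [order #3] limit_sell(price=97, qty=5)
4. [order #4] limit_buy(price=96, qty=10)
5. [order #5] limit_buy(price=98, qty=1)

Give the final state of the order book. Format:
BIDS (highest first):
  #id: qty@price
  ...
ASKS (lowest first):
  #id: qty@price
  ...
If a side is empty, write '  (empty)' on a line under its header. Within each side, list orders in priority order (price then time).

After op 1 [order #1] market_buy(qty=5): fills=none; bids=[-] asks=[-]
After op 2 [order #2] limit_buy(price=95, qty=6): fills=none; bids=[#2:6@95] asks=[-]
After op 3 [order #3] limit_sell(price=97, qty=5): fills=none; bids=[#2:6@95] asks=[#3:5@97]
After op 4 [order #4] limit_buy(price=96, qty=10): fills=none; bids=[#4:10@96 #2:6@95] asks=[#3:5@97]
After op 5 [order #5] limit_buy(price=98, qty=1): fills=#5x#3:1@97; bids=[#4:10@96 #2:6@95] asks=[#3:4@97]

Answer: BIDS (highest first):
  #4: 10@96
  #2: 6@95
ASKS (lowest first):
  #3: 4@97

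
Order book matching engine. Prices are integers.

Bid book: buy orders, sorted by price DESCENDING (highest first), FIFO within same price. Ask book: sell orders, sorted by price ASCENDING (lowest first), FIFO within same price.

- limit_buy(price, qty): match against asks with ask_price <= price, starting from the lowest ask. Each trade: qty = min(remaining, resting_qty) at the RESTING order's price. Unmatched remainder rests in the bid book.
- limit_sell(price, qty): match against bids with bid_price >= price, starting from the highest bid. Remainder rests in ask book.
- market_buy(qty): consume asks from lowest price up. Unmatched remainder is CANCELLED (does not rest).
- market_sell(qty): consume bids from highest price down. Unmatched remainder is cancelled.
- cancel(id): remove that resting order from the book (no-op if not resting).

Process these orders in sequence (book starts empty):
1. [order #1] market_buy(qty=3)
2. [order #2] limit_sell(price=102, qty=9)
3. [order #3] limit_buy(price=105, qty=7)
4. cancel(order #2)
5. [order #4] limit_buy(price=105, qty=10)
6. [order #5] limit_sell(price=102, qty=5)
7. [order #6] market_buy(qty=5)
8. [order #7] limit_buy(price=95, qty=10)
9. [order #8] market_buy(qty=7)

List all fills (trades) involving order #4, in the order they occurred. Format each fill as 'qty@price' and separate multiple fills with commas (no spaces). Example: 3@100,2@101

Answer: 5@105

Derivation:
After op 1 [order #1] market_buy(qty=3): fills=none; bids=[-] asks=[-]
After op 2 [order #2] limit_sell(price=102, qty=9): fills=none; bids=[-] asks=[#2:9@102]
After op 3 [order #3] limit_buy(price=105, qty=7): fills=#3x#2:7@102; bids=[-] asks=[#2:2@102]
After op 4 cancel(order #2): fills=none; bids=[-] asks=[-]
After op 5 [order #4] limit_buy(price=105, qty=10): fills=none; bids=[#4:10@105] asks=[-]
After op 6 [order #5] limit_sell(price=102, qty=5): fills=#4x#5:5@105; bids=[#4:5@105] asks=[-]
After op 7 [order #6] market_buy(qty=5): fills=none; bids=[#4:5@105] asks=[-]
After op 8 [order #7] limit_buy(price=95, qty=10): fills=none; bids=[#4:5@105 #7:10@95] asks=[-]
After op 9 [order #8] market_buy(qty=7): fills=none; bids=[#4:5@105 #7:10@95] asks=[-]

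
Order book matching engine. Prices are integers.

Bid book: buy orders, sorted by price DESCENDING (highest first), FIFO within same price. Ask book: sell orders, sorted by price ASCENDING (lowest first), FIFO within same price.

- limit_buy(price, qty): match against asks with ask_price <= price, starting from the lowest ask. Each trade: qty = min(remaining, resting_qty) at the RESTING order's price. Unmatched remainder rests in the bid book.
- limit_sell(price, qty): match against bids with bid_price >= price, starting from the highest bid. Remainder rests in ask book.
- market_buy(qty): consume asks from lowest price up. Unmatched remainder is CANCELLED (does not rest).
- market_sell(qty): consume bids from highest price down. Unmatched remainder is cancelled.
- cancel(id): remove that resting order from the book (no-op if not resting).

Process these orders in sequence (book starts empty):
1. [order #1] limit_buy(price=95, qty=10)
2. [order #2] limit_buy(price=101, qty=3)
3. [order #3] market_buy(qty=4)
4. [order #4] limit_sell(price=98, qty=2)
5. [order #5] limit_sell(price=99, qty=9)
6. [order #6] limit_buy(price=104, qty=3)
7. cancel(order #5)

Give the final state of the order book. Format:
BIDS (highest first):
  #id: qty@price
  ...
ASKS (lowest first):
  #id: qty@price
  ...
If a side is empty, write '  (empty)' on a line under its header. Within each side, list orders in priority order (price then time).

After op 1 [order #1] limit_buy(price=95, qty=10): fills=none; bids=[#1:10@95] asks=[-]
After op 2 [order #2] limit_buy(price=101, qty=3): fills=none; bids=[#2:3@101 #1:10@95] asks=[-]
After op 3 [order #3] market_buy(qty=4): fills=none; bids=[#2:3@101 #1:10@95] asks=[-]
After op 4 [order #4] limit_sell(price=98, qty=2): fills=#2x#4:2@101; bids=[#2:1@101 #1:10@95] asks=[-]
After op 5 [order #5] limit_sell(price=99, qty=9): fills=#2x#5:1@101; bids=[#1:10@95] asks=[#5:8@99]
After op 6 [order #6] limit_buy(price=104, qty=3): fills=#6x#5:3@99; bids=[#1:10@95] asks=[#5:5@99]
After op 7 cancel(order #5): fills=none; bids=[#1:10@95] asks=[-]

Answer: BIDS (highest first):
  #1: 10@95
ASKS (lowest first):
  (empty)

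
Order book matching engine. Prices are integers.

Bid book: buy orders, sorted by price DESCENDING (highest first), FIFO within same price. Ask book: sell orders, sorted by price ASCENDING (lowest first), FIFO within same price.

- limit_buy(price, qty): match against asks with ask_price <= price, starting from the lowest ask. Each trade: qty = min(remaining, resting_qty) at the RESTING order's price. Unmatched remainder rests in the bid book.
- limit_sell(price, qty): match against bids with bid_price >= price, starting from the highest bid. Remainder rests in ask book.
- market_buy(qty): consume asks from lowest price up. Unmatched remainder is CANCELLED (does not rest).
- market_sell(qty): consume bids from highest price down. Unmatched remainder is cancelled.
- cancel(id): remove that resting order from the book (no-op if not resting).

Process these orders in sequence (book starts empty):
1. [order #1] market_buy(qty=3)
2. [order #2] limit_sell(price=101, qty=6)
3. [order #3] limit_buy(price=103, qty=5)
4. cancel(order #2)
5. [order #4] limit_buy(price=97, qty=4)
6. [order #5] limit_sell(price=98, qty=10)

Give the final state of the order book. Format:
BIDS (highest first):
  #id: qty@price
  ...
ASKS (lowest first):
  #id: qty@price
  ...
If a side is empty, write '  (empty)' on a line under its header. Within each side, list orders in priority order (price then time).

After op 1 [order #1] market_buy(qty=3): fills=none; bids=[-] asks=[-]
After op 2 [order #2] limit_sell(price=101, qty=6): fills=none; bids=[-] asks=[#2:6@101]
After op 3 [order #3] limit_buy(price=103, qty=5): fills=#3x#2:5@101; bids=[-] asks=[#2:1@101]
After op 4 cancel(order #2): fills=none; bids=[-] asks=[-]
After op 5 [order #4] limit_buy(price=97, qty=4): fills=none; bids=[#4:4@97] asks=[-]
After op 6 [order #5] limit_sell(price=98, qty=10): fills=none; bids=[#4:4@97] asks=[#5:10@98]

Answer: BIDS (highest first):
  #4: 4@97
ASKS (lowest first):
  #5: 10@98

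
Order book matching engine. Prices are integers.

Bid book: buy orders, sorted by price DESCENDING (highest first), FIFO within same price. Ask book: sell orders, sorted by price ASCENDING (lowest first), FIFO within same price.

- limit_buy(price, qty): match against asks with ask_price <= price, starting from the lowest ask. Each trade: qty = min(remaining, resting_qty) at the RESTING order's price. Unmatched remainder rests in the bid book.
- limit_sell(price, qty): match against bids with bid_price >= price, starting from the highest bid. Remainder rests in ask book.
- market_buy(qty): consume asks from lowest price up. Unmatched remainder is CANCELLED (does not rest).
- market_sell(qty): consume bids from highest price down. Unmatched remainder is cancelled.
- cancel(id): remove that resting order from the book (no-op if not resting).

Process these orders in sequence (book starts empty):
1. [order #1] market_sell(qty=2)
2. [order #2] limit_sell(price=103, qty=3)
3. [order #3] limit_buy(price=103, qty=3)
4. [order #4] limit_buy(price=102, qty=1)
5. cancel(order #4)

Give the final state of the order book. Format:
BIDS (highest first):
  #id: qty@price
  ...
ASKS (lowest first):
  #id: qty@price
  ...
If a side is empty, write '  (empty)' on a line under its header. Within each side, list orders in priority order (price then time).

After op 1 [order #1] market_sell(qty=2): fills=none; bids=[-] asks=[-]
After op 2 [order #2] limit_sell(price=103, qty=3): fills=none; bids=[-] asks=[#2:3@103]
After op 3 [order #3] limit_buy(price=103, qty=3): fills=#3x#2:3@103; bids=[-] asks=[-]
After op 4 [order #4] limit_buy(price=102, qty=1): fills=none; bids=[#4:1@102] asks=[-]
After op 5 cancel(order #4): fills=none; bids=[-] asks=[-]

Answer: BIDS (highest first):
  (empty)
ASKS (lowest first):
  (empty)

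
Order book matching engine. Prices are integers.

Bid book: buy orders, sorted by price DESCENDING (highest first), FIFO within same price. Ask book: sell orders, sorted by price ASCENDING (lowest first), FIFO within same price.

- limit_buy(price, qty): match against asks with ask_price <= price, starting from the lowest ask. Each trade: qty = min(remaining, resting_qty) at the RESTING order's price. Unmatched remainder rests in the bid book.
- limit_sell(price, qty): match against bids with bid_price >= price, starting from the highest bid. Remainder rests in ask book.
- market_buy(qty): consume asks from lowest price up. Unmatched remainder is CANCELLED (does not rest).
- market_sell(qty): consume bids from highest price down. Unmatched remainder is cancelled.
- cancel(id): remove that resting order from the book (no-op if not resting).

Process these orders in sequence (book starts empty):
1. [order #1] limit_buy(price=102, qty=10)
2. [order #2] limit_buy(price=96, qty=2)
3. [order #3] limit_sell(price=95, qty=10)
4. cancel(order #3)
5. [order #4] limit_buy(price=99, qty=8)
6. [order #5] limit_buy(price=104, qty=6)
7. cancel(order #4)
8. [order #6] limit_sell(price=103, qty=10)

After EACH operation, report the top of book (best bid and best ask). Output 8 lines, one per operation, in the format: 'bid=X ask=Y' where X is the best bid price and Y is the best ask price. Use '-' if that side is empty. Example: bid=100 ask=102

After op 1 [order #1] limit_buy(price=102, qty=10): fills=none; bids=[#1:10@102] asks=[-]
After op 2 [order #2] limit_buy(price=96, qty=2): fills=none; bids=[#1:10@102 #2:2@96] asks=[-]
After op 3 [order #3] limit_sell(price=95, qty=10): fills=#1x#3:10@102; bids=[#2:2@96] asks=[-]
After op 4 cancel(order #3): fills=none; bids=[#2:2@96] asks=[-]
After op 5 [order #4] limit_buy(price=99, qty=8): fills=none; bids=[#4:8@99 #2:2@96] asks=[-]
After op 6 [order #5] limit_buy(price=104, qty=6): fills=none; bids=[#5:6@104 #4:8@99 #2:2@96] asks=[-]
After op 7 cancel(order #4): fills=none; bids=[#5:6@104 #2:2@96] asks=[-]
After op 8 [order #6] limit_sell(price=103, qty=10): fills=#5x#6:6@104; bids=[#2:2@96] asks=[#6:4@103]

Answer: bid=102 ask=-
bid=102 ask=-
bid=96 ask=-
bid=96 ask=-
bid=99 ask=-
bid=104 ask=-
bid=104 ask=-
bid=96 ask=103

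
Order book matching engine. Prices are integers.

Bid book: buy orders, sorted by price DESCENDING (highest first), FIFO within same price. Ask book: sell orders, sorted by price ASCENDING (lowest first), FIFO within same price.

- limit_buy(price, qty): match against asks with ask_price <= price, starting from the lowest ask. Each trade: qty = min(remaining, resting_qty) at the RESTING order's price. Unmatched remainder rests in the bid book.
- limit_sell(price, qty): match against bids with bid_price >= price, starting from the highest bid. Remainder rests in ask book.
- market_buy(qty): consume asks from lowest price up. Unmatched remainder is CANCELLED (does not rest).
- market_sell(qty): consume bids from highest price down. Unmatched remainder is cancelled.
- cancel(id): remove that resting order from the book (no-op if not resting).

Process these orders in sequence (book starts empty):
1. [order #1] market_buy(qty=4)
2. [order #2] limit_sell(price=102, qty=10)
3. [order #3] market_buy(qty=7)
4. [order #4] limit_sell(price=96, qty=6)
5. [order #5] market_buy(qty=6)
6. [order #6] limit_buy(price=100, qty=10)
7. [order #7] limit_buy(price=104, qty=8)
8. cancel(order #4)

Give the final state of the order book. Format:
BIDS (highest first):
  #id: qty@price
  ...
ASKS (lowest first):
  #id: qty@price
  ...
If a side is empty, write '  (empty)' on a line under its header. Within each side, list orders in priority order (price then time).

Answer: BIDS (highest first):
  #7: 5@104
  #6: 10@100
ASKS (lowest first):
  (empty)

Derivation:
After op 1 [order #1] market_buy(qty=4): fills=none; bids=[-] asks=[-]
After op 2 [order #2] limit_sell(price=102, qty=10): fills=none; bids=[-] asks=[#2:10@102]
After op 3 [order #3] market_buy(qty=7): fills=#3x#2:7@102; bids=[-] asks=[#2:3@102]
After op 4 [order #4] limit_sell(price=96, qty=6): fills=none; bids=[-] asks=[#4:6@96 #2:3@102]
After op 5 [order #5] market_buy(qty=6): fills=#5x#4:6@96; bids=[-] asks=[#2:3@102]
After op 6 [order #6] limit_buy(price=100, qty=10): fills=none; bids=[#6:10@100] asks=[#2:3@102]
After op 7 [order #7] limit_buy(price=104, qty=8): fills=#7x#2:3@102; bids=[#7:5@104 #6:10@100] asks=[-]
After op 8 cancel(order #4): fills=none; bids=[#7:5@104 #6:10@100] asks=[-]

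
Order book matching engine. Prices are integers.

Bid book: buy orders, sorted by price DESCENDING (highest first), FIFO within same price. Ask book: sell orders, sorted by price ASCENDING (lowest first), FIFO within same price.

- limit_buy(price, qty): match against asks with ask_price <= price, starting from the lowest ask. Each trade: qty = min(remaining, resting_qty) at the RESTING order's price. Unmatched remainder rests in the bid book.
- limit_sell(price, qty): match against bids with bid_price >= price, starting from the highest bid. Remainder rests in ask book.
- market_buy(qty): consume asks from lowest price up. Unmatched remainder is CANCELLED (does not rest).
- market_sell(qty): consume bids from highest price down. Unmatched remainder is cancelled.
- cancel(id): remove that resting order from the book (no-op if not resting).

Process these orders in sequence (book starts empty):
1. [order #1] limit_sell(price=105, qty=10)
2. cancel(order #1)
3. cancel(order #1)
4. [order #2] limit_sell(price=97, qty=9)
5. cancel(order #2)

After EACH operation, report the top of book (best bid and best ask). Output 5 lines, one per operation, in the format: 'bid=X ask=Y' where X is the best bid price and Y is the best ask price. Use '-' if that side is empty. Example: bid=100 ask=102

Answer: bid=- ask=105
bid=- ask=-
bid=- ask=-
bid=- ask=97
bid=- ask=-

Derivation:
After op 1 [order #1] limit_sell(price=105, qty=10): fills=none; bids=[-] asks=[#1:10@105]
After op 2 cancel(order #1): fills=none; bids=[-] asks=[-]
After op 3 cancel(order #1): fills=none; bids=[-] asks=[-]
After op 4 [order #2] limit_sell(price=97, qty=9): fills=none; bids=[-] asks=[#2:9@97]
After op 5 cancel(order #2): fills=none; bids=[-] asks=[-]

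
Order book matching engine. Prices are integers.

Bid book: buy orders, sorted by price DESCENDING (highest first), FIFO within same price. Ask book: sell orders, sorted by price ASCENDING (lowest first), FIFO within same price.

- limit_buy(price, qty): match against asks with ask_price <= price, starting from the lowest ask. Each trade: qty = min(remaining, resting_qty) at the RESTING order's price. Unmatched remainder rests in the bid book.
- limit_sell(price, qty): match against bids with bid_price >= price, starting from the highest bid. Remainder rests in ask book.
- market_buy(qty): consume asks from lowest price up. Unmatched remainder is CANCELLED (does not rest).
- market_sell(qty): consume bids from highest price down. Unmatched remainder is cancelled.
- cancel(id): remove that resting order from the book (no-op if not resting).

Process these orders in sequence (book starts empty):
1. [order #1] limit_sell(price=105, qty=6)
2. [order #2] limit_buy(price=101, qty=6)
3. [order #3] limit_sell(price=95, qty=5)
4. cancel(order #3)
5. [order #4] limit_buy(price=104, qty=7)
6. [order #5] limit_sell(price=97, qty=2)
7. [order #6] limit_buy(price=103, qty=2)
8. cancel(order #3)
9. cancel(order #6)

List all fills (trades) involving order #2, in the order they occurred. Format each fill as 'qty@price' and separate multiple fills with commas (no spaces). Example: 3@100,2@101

Answer: 5@101

Derivation:
After op 1 [order #1] limit_sell(price=105, qty=6): fills=none; bids=[-] asks=[#1:6@105]
After op 2 [order #2] limit_buy(price=101, qty=6): fills=none; bids=[#2:6@101] asks=[#1:6@105]
After op 3 [order #3] limit_sell(price=95, qty=5): fills=#2x#3:5@101; bids=[#2:1@101] asks=[#1:6@105]
After op 4 cancel(order #3): fills=none; bids=[#2:1@101] asks=[#1:6@105]
After op 5 [order #4] limit_buy(price=104, qty=7): fills=none; bids=[#4:7@104 #2:1@101] asks=[#1:6@105]
After op 6 [order #5] limit_sell(price=97, qty=2): fills=#4x#5:2@104; bids=[#4:5@104 #2:1@101] asks=[#1:6@105]
After op 7 [order #6] limit_buy(price=103, qty=2): fills=none; bids=[#4:5@104 #6:2@103 #2:1@101] asks=[#1:6@105]
After op 8 cancel(order #3): fills=none; bids=[#4:5@104 #6:2@103 #2:1@101] asks=[#1:6@105]
After op 9 cancel(order #6): fills=none; bids=[#4:5@104 #2:1@101] asks=[#1:6@105]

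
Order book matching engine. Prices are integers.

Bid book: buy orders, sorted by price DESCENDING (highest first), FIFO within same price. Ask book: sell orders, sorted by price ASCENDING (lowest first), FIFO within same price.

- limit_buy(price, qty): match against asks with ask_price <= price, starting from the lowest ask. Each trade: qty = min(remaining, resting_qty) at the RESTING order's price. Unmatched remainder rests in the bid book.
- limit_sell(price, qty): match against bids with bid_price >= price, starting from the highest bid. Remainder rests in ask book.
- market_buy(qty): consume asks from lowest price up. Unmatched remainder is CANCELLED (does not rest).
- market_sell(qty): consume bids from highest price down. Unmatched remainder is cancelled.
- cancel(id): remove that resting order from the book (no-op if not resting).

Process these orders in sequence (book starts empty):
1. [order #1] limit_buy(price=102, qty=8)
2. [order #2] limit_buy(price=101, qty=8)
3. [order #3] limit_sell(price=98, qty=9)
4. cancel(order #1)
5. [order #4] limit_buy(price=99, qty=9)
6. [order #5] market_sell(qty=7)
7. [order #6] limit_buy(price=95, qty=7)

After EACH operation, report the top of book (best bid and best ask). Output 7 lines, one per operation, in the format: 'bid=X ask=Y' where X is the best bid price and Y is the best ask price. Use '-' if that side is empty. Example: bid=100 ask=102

After op 1 [order #1] limit_buy(price=102, qty=8): fills=none; bids=[#1:8@102] asks=[-]
After op 2 [order #2] limit_buy(price=101, qty=8): fills=none; bids=[#1:8@102 #2:8@101] asks=[-]
After op 3 [order #3] limit_sell(price=98, qty=9): fills=#1x#3:8@102 #2x#3:1@101; bids=[#2:7@101] asks=[-]
After op 4 cancel(order #1): fills=none; bids=[#2:7@101] asks=[-]
After op 5 [order #4] limit_buy(price=99, qty=9): fills=none; bids=[#2:7@101 #4:9@99] asks=[-]
After op 6 [order #5] market_sell(qty=7): fills=#2x#5:7@101; bids=[#4:9@99] asks=[-]
After op 7 [order #6] limit_buy(price=95, qty=7): fills=none; bids=[#4:9@99 #6:7@95] asks=[-]

Answer: bid=102 ask=-
bid=102 ask=-
bid=101 ask=-
bid=101 ask=-
bid=101 ask=-
bid=99 ask=-
bid=99 ask=-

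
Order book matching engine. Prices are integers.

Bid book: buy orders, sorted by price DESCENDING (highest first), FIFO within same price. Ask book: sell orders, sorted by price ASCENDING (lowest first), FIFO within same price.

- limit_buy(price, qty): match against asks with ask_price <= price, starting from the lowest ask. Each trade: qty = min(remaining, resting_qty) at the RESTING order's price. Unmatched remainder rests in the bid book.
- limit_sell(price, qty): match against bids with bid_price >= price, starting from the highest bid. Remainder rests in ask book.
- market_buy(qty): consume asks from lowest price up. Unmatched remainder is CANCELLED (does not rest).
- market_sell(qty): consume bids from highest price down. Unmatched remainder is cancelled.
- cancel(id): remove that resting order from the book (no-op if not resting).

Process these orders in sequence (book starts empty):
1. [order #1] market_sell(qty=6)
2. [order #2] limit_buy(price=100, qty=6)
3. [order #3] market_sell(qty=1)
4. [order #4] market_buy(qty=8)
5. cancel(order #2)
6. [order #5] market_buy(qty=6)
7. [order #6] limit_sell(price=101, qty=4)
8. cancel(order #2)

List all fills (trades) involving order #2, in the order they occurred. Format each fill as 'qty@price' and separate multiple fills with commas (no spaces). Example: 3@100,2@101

Answer: 1@100

Derivation:
After op 1 [order #1] market_sell(qty=6): fills=none; bids=[-] asks=[-]
After op 2 [order #2] limit_buy(price=100, qty=6): fills=none; bids=[#2:6@100] asks=[-]
After op 3 [order #3] market_sell(qty=1): fills=#2x#3:1@100; bids=[#2:5@100] asks=[-]
After op 4 [order #4] market_buy(qty=8): fills=none; bids=[#2:5@100] asks=[-]
After op 5 cancel(order #2): fills=none; bids=[-] asks=[-]
After op 6 [order #5] market_buy(qty=6): fills=none; bids=[-] asks=[-]
After op 7 [order #6] limit_sell(price=101, qty=4): fills=none; bids=[-] asks=[#6:4@101]
After op 8 cancel(order #2): fills=none; bids=[-] asks=[#6:4@101]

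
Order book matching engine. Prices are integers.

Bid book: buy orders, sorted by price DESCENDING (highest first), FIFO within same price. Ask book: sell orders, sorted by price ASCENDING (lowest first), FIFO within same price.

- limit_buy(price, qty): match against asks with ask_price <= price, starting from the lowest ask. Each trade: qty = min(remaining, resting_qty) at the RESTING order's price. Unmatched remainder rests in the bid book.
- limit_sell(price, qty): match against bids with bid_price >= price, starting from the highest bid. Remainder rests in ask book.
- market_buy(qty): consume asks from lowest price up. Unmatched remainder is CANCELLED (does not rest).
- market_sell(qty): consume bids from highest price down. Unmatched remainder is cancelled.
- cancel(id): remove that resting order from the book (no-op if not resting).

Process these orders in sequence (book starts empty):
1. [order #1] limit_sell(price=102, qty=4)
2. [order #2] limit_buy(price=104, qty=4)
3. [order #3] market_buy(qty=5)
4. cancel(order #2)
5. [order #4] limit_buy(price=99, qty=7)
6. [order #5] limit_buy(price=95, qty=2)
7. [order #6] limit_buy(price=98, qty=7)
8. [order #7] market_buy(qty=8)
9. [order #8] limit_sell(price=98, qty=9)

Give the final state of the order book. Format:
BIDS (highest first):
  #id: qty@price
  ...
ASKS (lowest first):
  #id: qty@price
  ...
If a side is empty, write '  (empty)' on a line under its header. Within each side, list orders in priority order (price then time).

Answer: BIDS (highest first):
  #6: 5@98
  #5: 2@95
ASKS (lowest first):
  (empty)

Derivation:
After op 1 [order #1] limit_sell(price=102, qty=4): fills=none; bids=[-] asks=[#1:4@102]
After op 2 [order #2] limit_buy(price=104, qty=4): fills=#2x#1:4@102; bids=[-] asks=[-]
After op 3 [order #3] market_buy(qty=5): fills=none; bids=[-] asks=[-]
After op 4 cancel(order #2): fills=none; bids=[-] asks=[-]
After op 5 [order #4] limit_buy(price=99, qty=7): fills=none; bids=[#4:7@99] asks=[-]
After op 6 [order #5] limit_buy(price=95, qty=2): fills=none; bids=[#4:7@99 #5:2@95] asks=[-]
After op 7 [order #6] limit_buy(price=98, qty=7): fills=none; bids=[#4:7@99 #6:7@98 #5:2@95] asks=[-]
After op 8 [order #7] market_buy(qty=8): fills=none; bids=[#4:7@99 #6:7@98 #5:2@95] asks=[-]
After op 9 [order #8] limit_sell(price=98, qty=9): fills=#4x#8:7@99 #6x#8:2@98; bids=[#6:5@98 #5:2@95] asks=[-]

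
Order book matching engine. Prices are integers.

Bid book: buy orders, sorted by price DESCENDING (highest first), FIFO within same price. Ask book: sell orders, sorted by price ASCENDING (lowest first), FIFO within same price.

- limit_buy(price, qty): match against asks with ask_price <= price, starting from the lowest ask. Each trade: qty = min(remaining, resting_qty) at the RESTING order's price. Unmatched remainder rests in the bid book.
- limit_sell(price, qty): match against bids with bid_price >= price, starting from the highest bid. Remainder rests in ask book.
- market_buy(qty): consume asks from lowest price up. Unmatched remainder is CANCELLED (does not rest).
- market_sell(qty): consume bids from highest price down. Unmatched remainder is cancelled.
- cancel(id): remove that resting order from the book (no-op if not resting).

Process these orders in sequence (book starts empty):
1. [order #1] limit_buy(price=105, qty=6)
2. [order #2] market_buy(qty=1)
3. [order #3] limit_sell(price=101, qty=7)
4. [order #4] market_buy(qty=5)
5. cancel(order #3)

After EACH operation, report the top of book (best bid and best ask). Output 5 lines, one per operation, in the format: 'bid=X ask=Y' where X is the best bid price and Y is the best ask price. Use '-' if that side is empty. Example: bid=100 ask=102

After op 1 [order #1] limit_buy(price=105, qty=6): fills=none; bids=[#1:6@105] asks=[-]
After op 2 [order #2] market_buy(qty=1): fills=none; bids=[#1:6@105] asks=[-]
After op 3 [order #3] limit_sell(price=101, qty=7): fills=#1x#3:6@105; bids=[-] asks=[#3:1@101]
After op 4 [order #4] market_buy(qty=5): fills=#4x#3:1@101; bids=[-] asks=[-]
After op 5 cancel(order #3): fills=none; bids=[-] asks=[-]

Answer: bid=105 ask=-
bid=105 ask=-
bid=- ask=101
bid=- ask=-
bid=- ask=-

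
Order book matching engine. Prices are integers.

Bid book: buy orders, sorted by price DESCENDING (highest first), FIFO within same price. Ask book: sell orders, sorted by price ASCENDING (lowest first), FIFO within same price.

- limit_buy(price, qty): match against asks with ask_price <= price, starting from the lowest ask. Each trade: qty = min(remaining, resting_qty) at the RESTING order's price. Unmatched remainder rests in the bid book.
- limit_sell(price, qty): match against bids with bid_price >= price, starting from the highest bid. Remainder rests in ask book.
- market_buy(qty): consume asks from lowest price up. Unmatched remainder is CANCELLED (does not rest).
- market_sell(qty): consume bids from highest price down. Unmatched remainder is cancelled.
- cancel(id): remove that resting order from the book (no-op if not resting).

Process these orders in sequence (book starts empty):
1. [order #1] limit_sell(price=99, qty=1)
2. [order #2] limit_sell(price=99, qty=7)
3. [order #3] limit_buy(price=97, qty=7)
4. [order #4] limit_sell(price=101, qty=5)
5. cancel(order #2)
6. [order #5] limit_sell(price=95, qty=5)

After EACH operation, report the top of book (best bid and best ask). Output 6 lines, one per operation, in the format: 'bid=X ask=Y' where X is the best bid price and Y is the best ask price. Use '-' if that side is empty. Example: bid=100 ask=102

After op 1 [order #1] limit_sell(price=99, qty=1): fills=none; bids=[-] asks=[#1:1@99]
After op 2 [order #2] limit_sell(price=99, qty=7): fills=none; bids=[-] asks=[#1:1@99 #2:7@99]
After op 3 [order #3] limit_buy(price=97, qty=7): fills=none; bids=[#3:7@97] asks=[#1:1@99 #2:7@99]
After op 4 [order #4] limit_sell(price=101, qty=5): fills=none; bids=[#3:7@97] asks=[#1:1@99 #2:7@99 #4:5@101]
After op 5 cancel(order #2): fills=none; bids=[#3:7@97] asks=[#1:1@99 #4:5@101]
After op 6 [order #5] limit_sell(price=95, qty=5): fills=#3x#5:5@97; bids=[#3:2@97] asks=[#1:1@99 #4:5@101]

Answer: bid=- ask=99
bid=- ask=99
bid=97 ask=99
bid=97 ask=99
bid=97 ask=99
bid=97 ask=99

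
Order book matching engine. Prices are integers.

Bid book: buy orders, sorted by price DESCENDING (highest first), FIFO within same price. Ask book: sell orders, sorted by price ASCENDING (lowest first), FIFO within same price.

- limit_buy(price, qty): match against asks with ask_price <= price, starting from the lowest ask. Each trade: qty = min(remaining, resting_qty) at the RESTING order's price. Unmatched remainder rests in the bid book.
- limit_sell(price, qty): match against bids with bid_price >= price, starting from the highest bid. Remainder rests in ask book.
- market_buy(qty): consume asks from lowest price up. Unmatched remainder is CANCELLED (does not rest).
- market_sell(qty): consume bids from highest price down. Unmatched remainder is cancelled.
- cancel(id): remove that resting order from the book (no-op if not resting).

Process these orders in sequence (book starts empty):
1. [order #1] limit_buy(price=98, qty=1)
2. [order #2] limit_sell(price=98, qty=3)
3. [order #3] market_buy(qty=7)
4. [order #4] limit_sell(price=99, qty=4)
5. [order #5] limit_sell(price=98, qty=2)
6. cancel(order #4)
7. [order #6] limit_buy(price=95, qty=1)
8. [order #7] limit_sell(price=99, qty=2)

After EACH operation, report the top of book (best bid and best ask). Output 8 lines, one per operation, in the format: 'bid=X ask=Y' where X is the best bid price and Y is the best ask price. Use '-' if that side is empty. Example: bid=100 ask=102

Answer: bid=98 ask=-
bid=- ask=98
bid=- ask=-
bid=- ask=99
bid=- ask=98
bid=- ask=98
bid=95 ask=98
bid=95 ask=98

Derivation:
After op 1 [order #1] limit_buy(price=98, qty=1): fills=none; bids=[#1:1@98] asks=[-]
After op 2 [order #2] limit_sell(price=98, qty=3): fills=#1x#2:1@98; bids=[-] asks=[#2:2@98]
After op 3 [order #3] market_buy(qty=7): fills=#3x#2:2@98; bids=[-] asks=[-]
After op 4 [order #4] limit_sell(price=99, qty=4): fills=none; bids=[-] asks=[#4:4@99]
After op 5 [order #5] limit_sell(price=98, qty=2): fills=none; bids=[-] asks=[#5:2@98 #4:4@99]
After op 6 cancel(order #4): fills=none; bids=[-] asks=[#5:2@98]
After op 7 [order #6] limit_buy(price=95, qty=1): fills=none; bids=[#6:1@95] asks=[#5:2@98]
After op 8 [order #7] limit_sell(price=99, qty=2): fills=none; bids=[#6:1@95] asks=[#5:2@98 #7:2@99]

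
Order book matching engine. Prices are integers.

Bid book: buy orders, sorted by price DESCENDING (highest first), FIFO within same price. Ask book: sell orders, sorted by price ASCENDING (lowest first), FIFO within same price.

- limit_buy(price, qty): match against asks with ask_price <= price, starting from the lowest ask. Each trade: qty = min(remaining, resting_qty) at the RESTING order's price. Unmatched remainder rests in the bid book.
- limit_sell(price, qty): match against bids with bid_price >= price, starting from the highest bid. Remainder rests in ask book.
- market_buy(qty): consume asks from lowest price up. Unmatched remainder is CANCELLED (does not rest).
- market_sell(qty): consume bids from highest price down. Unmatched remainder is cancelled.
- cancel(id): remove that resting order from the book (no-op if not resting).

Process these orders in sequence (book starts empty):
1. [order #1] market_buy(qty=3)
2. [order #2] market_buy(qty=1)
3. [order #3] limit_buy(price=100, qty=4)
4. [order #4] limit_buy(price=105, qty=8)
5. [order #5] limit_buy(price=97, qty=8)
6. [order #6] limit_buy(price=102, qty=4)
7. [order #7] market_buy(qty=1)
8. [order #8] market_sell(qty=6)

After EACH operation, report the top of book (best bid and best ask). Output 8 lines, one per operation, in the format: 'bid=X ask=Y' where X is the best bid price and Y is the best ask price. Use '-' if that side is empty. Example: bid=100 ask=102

After op 1 [order #1] market_buy(qty=3): fills=none; bids=[-] asks=[-]
After op 2 [order #2] market_buy(qty=1): fills=none; bids=[-] asks=[-]
After op 3 [order #3] limit_buy(price=100, qty=4): fills=none; bids=[#3:4@100] asks=[-]
After op 4 [order #4] limit_buy(price=105, qty=8): fills=none; bids=[#4:8@105 #3:4@100] asks=[-]
After op 5 [order #5] limit_buy(price=97, qty=8): fills=none; bids=[#4:8@105 #3:4@100 #5:8@97] asks=[-]
After op 6 [order #6] limit_buy(price=102, qty=4): fills=none; bids=[#4:8@105 #6:4@102 #3:4@100 #5:8@97] asks=[-]
After op 7 [order #7] market_buy(qty=1): fills=none; bids=[#4:8@105 #6:4@102 #3:4@100 #5:8@97] asks=[-]
After op 8 [order #8] market_sell(qty=6): fills=#4x#8:6@105; bids=[#4:2@105 #6:4@102 #3:4@100 #5:8@97] asks=[-]

Answer: bid=- ask=-
bid=- ask=-
bid=100 ask=-
bid=105 ask=-
bid=105 ask=-
bid=105 ask=-
bid=105 ask=-
bid=105 ask=-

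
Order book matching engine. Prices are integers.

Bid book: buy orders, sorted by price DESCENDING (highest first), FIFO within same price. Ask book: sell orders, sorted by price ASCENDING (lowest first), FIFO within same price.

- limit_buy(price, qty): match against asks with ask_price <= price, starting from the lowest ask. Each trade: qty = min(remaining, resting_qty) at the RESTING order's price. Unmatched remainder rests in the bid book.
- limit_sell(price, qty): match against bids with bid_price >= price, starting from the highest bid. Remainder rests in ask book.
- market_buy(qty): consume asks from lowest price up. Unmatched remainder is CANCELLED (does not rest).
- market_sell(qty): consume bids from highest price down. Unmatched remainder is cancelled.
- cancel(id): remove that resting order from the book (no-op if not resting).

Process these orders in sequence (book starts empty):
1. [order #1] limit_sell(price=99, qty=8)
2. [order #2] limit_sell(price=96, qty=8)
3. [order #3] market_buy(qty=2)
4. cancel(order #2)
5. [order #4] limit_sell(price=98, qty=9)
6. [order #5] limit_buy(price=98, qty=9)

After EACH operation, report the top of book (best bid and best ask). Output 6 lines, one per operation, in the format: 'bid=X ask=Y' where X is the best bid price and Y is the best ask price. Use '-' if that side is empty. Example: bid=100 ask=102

After op 1 [order #1] limit_sell(price=99, qty=8): fills=none; bids=[-] asks=[#1:8@99]
After op 2 [order #2] limit_sell(price=96, qty=8): fills=none; bids=[-] asks=[#2:8@96 #1:8@99]
After op 3 [order #3] market_buy(qty=2): fills=#3x#2:2@96; bids=[-] asks=[#2:6@96 #1:8@99]
After op 4 cancel(order #2): fills=none; bids=[-] asks=[#1:8@99]
After op 5 [order #4] limit_sell(price=98, qty=9): fills=none; bids=[-] asks=[#4:9@98 #1:8@99]
After op 6 [order #5] limit_buy(price=98, qty=9): fills=#5x#4:9@98; bids=[-] asks=[#1:8@99]

Answer: bid=- ask=99
bid=- ask=96
bid=- ask=96
bid=- ask=99
bid=- ask=98
bid=- ask=99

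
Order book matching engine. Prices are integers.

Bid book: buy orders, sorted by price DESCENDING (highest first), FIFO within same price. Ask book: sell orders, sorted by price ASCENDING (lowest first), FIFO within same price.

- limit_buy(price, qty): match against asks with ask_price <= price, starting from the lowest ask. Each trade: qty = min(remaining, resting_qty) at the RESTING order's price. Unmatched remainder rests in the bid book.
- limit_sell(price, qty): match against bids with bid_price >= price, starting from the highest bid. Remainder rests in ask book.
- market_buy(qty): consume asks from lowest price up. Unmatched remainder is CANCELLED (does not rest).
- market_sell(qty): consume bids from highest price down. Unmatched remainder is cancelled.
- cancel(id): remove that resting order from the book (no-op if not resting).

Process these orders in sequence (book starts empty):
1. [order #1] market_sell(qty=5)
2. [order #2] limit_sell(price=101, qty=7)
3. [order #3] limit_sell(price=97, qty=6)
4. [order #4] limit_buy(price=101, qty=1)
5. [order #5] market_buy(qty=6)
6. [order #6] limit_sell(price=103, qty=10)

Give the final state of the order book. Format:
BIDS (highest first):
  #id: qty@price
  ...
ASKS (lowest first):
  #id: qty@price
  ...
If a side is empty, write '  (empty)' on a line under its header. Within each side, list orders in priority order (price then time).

After op 1 [order #1] market_sell(qty=5): fills=none; bids=[-] asks=[-]
After op 2 [order #2] limit_sell(price=101, qty=7): fills=none; bids=[-] asks=[#2:7@101]
After op 3 [order #3] limit_sell(price=97, qty=6): fills=none; bids=[-] asks=[#3:6@97 #2:7@101]
After op 4 [order #4] limit_buy(price=101, qty=1): fills=#4x#3:1@97; bids=[-] asks=[#3:5@97 #2:7@101]
After op 5 [order #5] market_buy(qty=6): fills=#5x#3:5@97 #5x#2:1@101; bids=[-] asks=[#2:6@101]
After op 6 [order #6] limit_sell(price=103, qty=10): fills=none; bids=[-] asks=[#2:6@101 #6:10@103]

Answer: BIDS (highest first):
  (empty)
ASKS (lowest first):
  #2: 6@101
  #6: 10@103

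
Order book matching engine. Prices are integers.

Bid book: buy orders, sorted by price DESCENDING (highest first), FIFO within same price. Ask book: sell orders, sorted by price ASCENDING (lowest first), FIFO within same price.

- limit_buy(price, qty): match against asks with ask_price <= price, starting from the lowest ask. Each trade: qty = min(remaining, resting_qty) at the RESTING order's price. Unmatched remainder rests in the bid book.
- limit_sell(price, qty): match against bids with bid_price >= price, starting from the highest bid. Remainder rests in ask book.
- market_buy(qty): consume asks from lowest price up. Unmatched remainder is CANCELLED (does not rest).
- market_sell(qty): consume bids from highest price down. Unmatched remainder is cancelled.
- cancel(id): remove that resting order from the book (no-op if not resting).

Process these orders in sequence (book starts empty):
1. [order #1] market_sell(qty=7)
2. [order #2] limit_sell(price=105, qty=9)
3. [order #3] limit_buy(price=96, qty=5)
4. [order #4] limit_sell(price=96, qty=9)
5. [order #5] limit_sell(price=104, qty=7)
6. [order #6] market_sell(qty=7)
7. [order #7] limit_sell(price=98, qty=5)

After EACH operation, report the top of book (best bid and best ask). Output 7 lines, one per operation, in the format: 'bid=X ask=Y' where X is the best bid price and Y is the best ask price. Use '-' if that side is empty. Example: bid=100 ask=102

Answer: bid=- ask=-
bid=- ask=105
bid=96 ask=105
bid=- ask=96
bid=- ask=96
bid=- ask=96
bid=- ask=96

Derivation:
After op 1 [order #1] market_sell(qty=7): fills=none; bids=[-] asks=[-]
After op 2 [order #2] limit_sell(price=105, qty=9): fills=none; bids=[-] asks=[#2:9@105]
After op 3 [order #3] limit_buy(price=96, qty=5): fills=none; bids=[#3:5@96] asks=[#2:9@105]
After op 4 [order #4] limit_sell(price=96, qty=9): fills=#3x#4:5@96; bids=[-] asks=[#4:4@96 #2:9@105]
After op 5 [order #5] limit_sell(price=104, qty=7): fills=none; bids=[-] asks=[#4:4@96 #5:7@104 #2:9@105]
After op 6 [order #6] market_sell(qty=7): fills=none; bids=[-] asks=[#4:4@96 #5:7@104 #2:9@105]
After op 7 [order #7] limit_sell(price=98, qty=5): fills=none; bids=[-] asks=[#4:4@96 #7:5@98 #5:7@104 #2:9@105]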